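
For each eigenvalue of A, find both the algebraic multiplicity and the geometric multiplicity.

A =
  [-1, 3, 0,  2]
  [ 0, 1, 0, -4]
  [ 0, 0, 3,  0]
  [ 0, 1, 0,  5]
λ = -1: alg = 1, geom = 1; λ = 3: alg = 3, geom = 2

Step 1 — factor the characteristic polynomial to read off the algebraic multiplicities:
  χ_A(x) = (x - 3)^3*(x + 1)

Step 2 — compute geometric multiplicities via the rank-nullity identity g(λ) = n − rank(A − λI):
  rank(A − (-1)·I) = 3, so dim ker(A − (-1)·I) = n − 3 = 1
  rank(A − (3)·I) = 2, so dim ker(A − (3)·I) = n − 2 = 2

Summary:
  λ = -1: algebraic multiplicity = 1, geometric multiplicity = 1
  λ = 3: algebraic multiplicity = 3, geometric multiplicity = 2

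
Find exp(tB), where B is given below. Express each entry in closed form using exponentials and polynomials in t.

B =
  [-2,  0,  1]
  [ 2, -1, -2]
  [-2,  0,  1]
e^{tB} =
  [-1 + 2*exp(-t), 0, 1 - exp(-t)]
  [2 - 2*exp(-t), exp(-t), -2 + 2*exp(-t)]
  [-2 + 2*exp(-t), 0, 2 - exp(-t)]

Strategy: write B = P · J · P⁻¹ where J is a Jordan canonical form, so e^{tB} = P · e^{tJ} · P⁻¹, and e^{tJ} can be computed block-by-block.

B has Jordan form
J =
  [-1,  0, 0]
  [ 0, -1, 0]
  [ 0,  0, 0]
(up to reordering of blocks).

Per-block formulas:
  For a 1×1 block at λ = 0: exp(t · [0]) = [e^(0t)].
  For a 1×1 block at λ = -1: exp(t · [-1]) = [e^(-1t)].

After assembling e^{tJ} and conjugating by P, we get:

e^{tB} =
  [-1 + 2*exp(-t), 0, 1 - exp(-t)]
  [2 - 2*exp(-t), exp(-t), -2 + 2*exp(-t)]
  [-2 + 2*exp(-t), 0, 2 - exp(-t)]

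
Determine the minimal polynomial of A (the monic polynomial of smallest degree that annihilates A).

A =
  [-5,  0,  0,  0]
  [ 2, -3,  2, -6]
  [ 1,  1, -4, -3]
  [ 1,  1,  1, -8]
x^2 + 10*x + 25

The characteristic polynomial is χ_A(x) = (x + 5)^4, so the eigenvalues are known. The minimal polynomial is
  m_A(x) = Π_λ (x − λ)^{k_λ}
where k_λ is the size of the *largest* Jordan block for λ (equivalently, the smallest k with (A − λI)^k v = 0 for every generalised eigenvector v of λ).

  λ = -5: largest Jordan block has size 2, contributing (x + 5)^2

So m_A(x) = (x + 5)^2 = x^2 + 10*x + 25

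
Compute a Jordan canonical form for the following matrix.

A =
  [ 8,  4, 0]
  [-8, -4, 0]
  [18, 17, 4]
J_1(0) ⊕ J_2(4)

The characteristic polynomial is
  det(x·I − A) = x^3 - 8*x^2 + 16*x = x*(x - 4)^2

Eigenvalues and multiplicities (the geometric multiplicity of λ is n − rank(A − λI), which equals the number of Jordan blocks for λ):
  λ = 0: algebraic multiplicity = 1, geometric multiplicity = 1
  λ = 4: algebraic multiplicity = 2, geometric multiplicity = 1

Determining the block sizes for each eigenvalue:
  λ = 0: one block (gm = 1), so the single block has size am = 1 → block sizes [1]
  λ = 4: one block (gm = 1), so the single block has size am = 2 → block sizes [2]

Assembling the blocks gives a Jordan form
J =
  [0, 0, 0]
  [0, 4, 1]
  [0, 0, 4]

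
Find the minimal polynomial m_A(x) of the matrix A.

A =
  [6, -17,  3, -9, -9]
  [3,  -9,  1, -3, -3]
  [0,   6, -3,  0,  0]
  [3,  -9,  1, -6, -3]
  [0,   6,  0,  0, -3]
x^3 + 9*x^2 + 27*x + 27

The characteristic polynomial is χ_A(x) = (x + 3)^5, so the eigenvalues are known. The minimal polynomial is
  m_A(x) = Π_λ (x − λ)^{k_λ}
where k_λ is the size of the *largest* Jordan block for λ (equivalently, the smallest k with (A − λI)^k v = 0 for every generalised eigenvector v of λ).

  λ = -3: largest Jordan block has size 3, contributing (x + 3)^3

So m_A(x) = (x + 3)^3 = x^3 + 9*x^2 + 27*x + 27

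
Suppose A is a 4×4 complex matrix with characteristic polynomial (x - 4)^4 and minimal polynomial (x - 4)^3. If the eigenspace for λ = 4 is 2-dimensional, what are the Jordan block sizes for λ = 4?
Block sizes for λ = 4: [3, 1]

Step 1 — from the characteristic polynomial, algebraic multiplicity of λ = 4 is 4. From dim ker(A − (4)·I) = 2, there are exactly 2 Jordan blocks for λ = 4.
Step 2 — from the minimal polynomial, the factor (x − 4)^3 tells us the largest block for λ = 4 has size 3.
Step 3 — with total size 4, 2 blocks, and largest block 3, the block sizes (in nonincreasing order) are [3, 1].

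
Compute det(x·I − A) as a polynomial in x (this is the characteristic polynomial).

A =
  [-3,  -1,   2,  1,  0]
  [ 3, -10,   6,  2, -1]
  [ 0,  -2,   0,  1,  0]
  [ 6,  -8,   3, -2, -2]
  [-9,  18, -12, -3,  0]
x^5 + 15*x^4 + 90*x^3 + 270*x^2 + 405*x + 243

Expanding det(x·I − A) (e.g. by cofactor expansion or by noting that A is similar to its Jordan form J, which has the same characteristic polynomial as A) gives
  χ_A(x) = x^5 + 15*x^4 + 90*x^3 + 270*x^2 + 405*x + 243
which factors as (x + 3)^5. The eigenvalues (with algebraic multiplicities) are λ = -3 with multiplicity 5.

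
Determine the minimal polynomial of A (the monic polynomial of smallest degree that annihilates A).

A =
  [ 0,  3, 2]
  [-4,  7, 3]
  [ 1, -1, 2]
x^3 - 9*x^2 + 27*x - 27

The characteristic polynomial is χ_A(x) = (x - 3)^3, so the eigenvalues are known. The minimal polynomial is
  m_A(x) = Π_λ (x − λ)^{k_λ}
where k_λ is the size of the *largest* Jordan block for λ (equivalently, the smallest k with (A − λI)^k v = 0 for every generalised eigenvector v of λ).

  λ = 3: largest Jordan block has size 3, contributing (x − 3)^3

So m_A(x) = (x - 3)^3 = x^3 - 9*x^2 + 27*x - 27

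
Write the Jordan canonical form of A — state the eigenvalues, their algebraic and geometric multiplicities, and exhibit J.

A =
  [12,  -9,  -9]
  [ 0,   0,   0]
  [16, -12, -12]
J_2(0) ⊕ J_1(0)

The characteristic polynomial is
  det(x·I − A) = x^3

Eigenvalues and multiplicities (the geometric multiplicity of λ is n − rank(A − λI), which equals the number of Jordan blocks for λ):
  λ = 0: algebraic multiplicity = 3, geometric multiplicity = 2

Determining the block sizes for each eigenvalue:
  λ = 0: 2 blocks summing to 3 forces exactly one block of size 2 and the rest size 1 → block sizes [2, 1]

Assembling the blocks gives a Jordan form
J =
  [0, 1, 0]
  [0, 0, 0]
  [0, 0, 0]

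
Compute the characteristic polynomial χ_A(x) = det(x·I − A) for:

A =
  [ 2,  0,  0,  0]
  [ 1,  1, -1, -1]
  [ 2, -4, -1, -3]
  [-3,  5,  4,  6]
x^4 - 8*x^3 + 24*x^2 - 32*x + 16

Expanding det(x·I − A) (e.g. by cofactor expansion or by noting that A is similar to its Jordan form J, which has the same characteristic polynomial as A) gives
  χ_A(x) = x^4 - 8*x^3 + 24*x^2 - 32*x + 16
which factors as (x - 2)^4. The eigenvalues (with algebraic multiplicities) are λ = 2 with multiplicity 4.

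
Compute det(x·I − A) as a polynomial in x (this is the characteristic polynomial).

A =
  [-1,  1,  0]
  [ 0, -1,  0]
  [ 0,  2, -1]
x^3 + 3*x^2 + 3*x + 1

Expanding det(x·I − A) (e.g. by cofactor expansion or by noting that A is similar to its Jordan form J, which has the same characteristic polynomial as A) gives
  χ_A(x) = x^3 + 3*x^2 + 3*x + 1
which factors as (x + 1)^3. The eigenvalues (with algebraic multiplicities) are λ = -1 with multiplicity 3.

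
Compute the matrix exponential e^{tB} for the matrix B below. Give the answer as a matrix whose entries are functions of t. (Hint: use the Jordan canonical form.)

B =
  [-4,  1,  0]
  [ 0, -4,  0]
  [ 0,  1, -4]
e^{tB} =
  [exp(-4*t), t*exp(-4*t), 0]
  [0, exp(-4*t), 0]
  [0, t*exp(-4*t), exp(-4*t)]

Strategy: write B = P · J · P⁻¹ where J is a Jordan canonical form, so e^{tB} = P · e^{tJ} · P⁻¹, and e^{tJ} can be computed block-by-block.

B has Jordan form
J =
  [-4,  1,  0]
  [ 0, -4,  0]
  [ 0,  0, -4]
(up to reordering of blocks).

Per-block formulas:
  For a 1×1 block at λ = -4: exp(t · [-4]) = [e^(-4t)].
  For a 2×2 Jordan block J_2(-4): exp(t · J_2(-4)) = e^(-4t)·(I + t·N), where N is the 2×2 nilpotent shift.

After assembling e^{tJ} and conjugating by P, we get:

e^{tB} =
  [exp(-4*t), t*exp(-4*t), 0]
  [0, exp(-4*t), 0]
  [0, t*exp(-4*t), exp(-4*t)]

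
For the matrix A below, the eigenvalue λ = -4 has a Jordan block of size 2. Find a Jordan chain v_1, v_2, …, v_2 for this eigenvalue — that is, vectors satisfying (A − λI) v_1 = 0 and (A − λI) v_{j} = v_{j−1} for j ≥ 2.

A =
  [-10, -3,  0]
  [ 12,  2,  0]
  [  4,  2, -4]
A Jordan chain for λ = -4 of length 2:
v_1 = (-6, 12, 4)ᵀ
v_2 = (1, 0, 0)ᵀ

Let N = A − (-4)·I. We want v_2 with N^2 v_2 = 0 but N^1 v_2 ≠ 0; then v_{j-1} := N · v_j for j = 2, …, 2.

Pick v_2 = (1, 0, 0)ᵀ.
Then v_1 = N · v_2 = (-6, 12, 4)ᵀ.

Sanity check: (A − (-4)·I) v_1 = (0, 0, 0)ᵀ = 0. ✓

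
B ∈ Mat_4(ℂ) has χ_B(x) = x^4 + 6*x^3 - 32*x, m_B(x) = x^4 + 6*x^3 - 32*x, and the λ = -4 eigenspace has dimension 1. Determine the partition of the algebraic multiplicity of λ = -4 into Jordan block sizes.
Block sizes for λ = -4: [2]

Step 1 — from the characteristic polynomial, algebraic multiplicity of λ = -4 is 2. From dim ker(B − (-4)·I) = 1, there are exactly 1 Jordan blocks for λ = -4.
Step 2 — from the minimal polynomial, the factor (x + 4)^2 tells us the largest block for λ = -4 has size 2.
Step 3 — with total size 2, 1 blocks, and largest block 2, the block sizes (in nonincreasing order) are [2].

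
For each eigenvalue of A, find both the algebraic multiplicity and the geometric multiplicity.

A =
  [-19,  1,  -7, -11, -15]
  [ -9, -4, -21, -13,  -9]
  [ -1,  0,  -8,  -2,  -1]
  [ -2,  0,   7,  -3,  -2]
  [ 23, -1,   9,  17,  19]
λ = -4: alg = 4, geom = 2; λ = 1: alg = 1, geom = 1

Step 1 — factor the characteristic polynomial to read off the algebraic multiplicities:
  χ_A(x) = (x - 1)*(x + 4)^4

Step 2 — compute geometric multiplicities via the rank-nullity identity g(λ) = n − rank(A − λI):
  rank(A − (-4)·I) = 3, so dim ker(A − (-4)·I) = n − 3 = 2
  rank(A − (1)·I) = 4, so dim ker(A − (1)·I) = n − 4 = 1

Summary:
  λ = -4: algebraic multiplicity = 4, geometric multiplicity = 2
  λ = 1: algebraic multiplicity = 1, geometric multiplicity = 1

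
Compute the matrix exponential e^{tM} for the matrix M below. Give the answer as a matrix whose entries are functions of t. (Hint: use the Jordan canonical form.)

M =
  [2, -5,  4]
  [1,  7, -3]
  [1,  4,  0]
e^{tM} =
  [-t*exp(3*t) + exp(3*t), t^2*exp(3*t)/2 - 5*t*exp(3*t), -t^2*exp(3*t)/2 + 4*t*exp(3*t)]
  [t*exp(3*t), -t^2*exp(3*t)/2 + 4*t*exp(3*t) + exp(3*t), t^2*exp(3*t)/2 - 3*t*exp(3*t)]
  [t*exp(3*t), -t^2*exp(3*t)/2 + 4*t*exp(3*t), t^2*exp(3*t)/2 - 3*t*exp(3*t) + exp(3*t)]

Strategy: write M = P · J · P⁻¹ where J is a Jordan canonical form, so e^{tM} = P · e^{tJ} · P⁻¹, and e^{tJ} can be computed block-by-block.

M has Jordan form
J =
  [3, 1, 0]
  [0, 3, 1]
  [0, 0, 3]
(up to reordering of blocks).

Per-block formulas:
  For a 3×3 Jordan block J_3(3): exp(t · J_3(3)) = e^(3t)·(I + t·N + (t^2/2)·N^2), where N is the 3×3 nilpotent shift.

After assembling e^{tJ} and conjugating by P, we get:

e^{tM} =
  [-t*exp(3*t) + exp(3*t), t^2*exp(3*t)/2 - 5*t*exp(3*t), -t^2*exp(3*t)/2 + 4*t*exp(3*t)]
  [t*exp(3*t), -t^2*exp(3*t)/2 + 4*t*exp(3*t) + exp(3*t), t^2*exp(3*t)/2 - 3*t*exp(3*t)]
  [t*exp(3*t), -t^2*exp(3*t)/2 + 4*t*exp(3*t), t^2*exp(3*t)/2 - 3*t*exp(3*t) + exp(3*t)]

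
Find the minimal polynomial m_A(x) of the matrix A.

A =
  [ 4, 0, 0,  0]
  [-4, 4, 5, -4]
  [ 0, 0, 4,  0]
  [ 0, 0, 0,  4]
x^2 - 8*x + 16

The characteristic polynomial is χ_A(x) = (x - 4)^4, so the eigenvalues are known. The minimal polynomial is
  m_A(x) = Π_λ (x − λ)^{k_λ}
where k_λ is the size of the *largest* Jordan block for λ (equivalently, the smallest k with (A − λI)^k v = 0 for every generalised eigenvector v of λ).

  λ = 4: largest Jordan block has size 2, contributing (x − 4)^2

So m_A(x) = (x - 4)^2 = x^2 - 8*x + 16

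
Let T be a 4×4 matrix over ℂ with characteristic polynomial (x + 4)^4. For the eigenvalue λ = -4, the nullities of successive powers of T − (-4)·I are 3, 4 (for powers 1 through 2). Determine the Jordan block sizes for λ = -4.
Block sizes for λ = -4: [2, 1, 1]

From the dimensions of kernels of powers, the number of Jordan blocks of size at least j is d_j − d_{j−1} where d_j = dim ker(N^j) (with d_0 = 0). Computing the differences gives [3, 1].
The number of blocks of size exactly k is (#blocks of size ≥ k) − (#blocks of size ≥ k + 1), so the partition is: 2 block(s) of size 1, 1 block(s) of size 2.
In nonincreasing order the block sizes are [2, 1, 1].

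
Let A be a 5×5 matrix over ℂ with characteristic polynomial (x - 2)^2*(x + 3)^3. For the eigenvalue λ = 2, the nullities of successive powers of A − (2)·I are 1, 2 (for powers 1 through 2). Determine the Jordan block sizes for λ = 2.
Block sizes for λ = 2: [2]

From the dimensions of kernels of powers, the number of Jordan blocks of size at least j is d_j − d_{j−1} where d_j = dim ker(N^j) (with d_0 = 0). Computing the differences gives [1, 1].
The number of blocks of size exactly k is (#blocks of size ≥ k) − (#blocks of size ≥ k + 1), so the partition is: 1 block(s) of size 2.
In nonincreasing order the block sizes are [2].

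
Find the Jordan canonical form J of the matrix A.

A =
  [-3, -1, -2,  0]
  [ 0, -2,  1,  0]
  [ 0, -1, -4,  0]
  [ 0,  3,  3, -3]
J_3(-3) ⊕ J_1(-3)

The characteristic polynomial is
  det(x·I − A) = x^4 + 12*x^3 + 54*x^2 + 108*x + 81 = (x + 3)^4

Eigenvalues and multiplicities (the geometric multiplicity of λ is n − rank(A − λI), which equals the number of Jordan blocks for λ):
  λ = -3: algebraic multiplicity = 4, geometric multiplicity = 2

Determining the block sizes for each eigenvalue:
  λ = -3: with am = 4 and gm = 2, the partition is not yet determined (e.g. several partitions of 4 into 2 parts exist). Let N = A − (-3)·I. Computing rank(N^1) = 2, rank(N^2) = 1, rank(N^3) = 0; the number of blocks of size ≥ j is rank(N^{j−1}) − rank(N^j), giving [2, 1, 1]. So we have 1 block(s) of size 3, 1 block(s) of size 1 → block sizes [3, 1]

Assembling the blocks gives a Jordan form
J =
  [-3,  1,  0,  0]
  [ 0, -3,  1,  0]
  [ 0,  0, -3,  0]
  [ 0,  0,  0, -3]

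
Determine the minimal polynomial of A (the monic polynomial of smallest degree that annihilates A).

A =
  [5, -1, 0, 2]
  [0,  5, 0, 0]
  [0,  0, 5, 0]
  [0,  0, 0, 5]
x^2 - 10*x + 25

The characteristic polynomial is χ_A(x) = (x - 5)^4, so the eigenvalues are known. The minimal polynomial is
  m_A(x) = Π_λ (x − λ)^{k_λ}
where k_λ is the size of the *largest* Jordan block for λ (equivalently, the smallest k with (A − λI)^k v = 0 for every generalised eigenvector v of λ).

  λ = 5: largest Jordan block has size 2, contributing (x − 5)^2

So m_A(x) = (x - 5)^2 = x^2 - 10*x + 25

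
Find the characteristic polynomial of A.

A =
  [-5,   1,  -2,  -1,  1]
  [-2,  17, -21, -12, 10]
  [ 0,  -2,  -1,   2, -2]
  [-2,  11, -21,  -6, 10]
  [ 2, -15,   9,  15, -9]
x^5 + 4*x^4 - 60*x^3 - 250*x^2 + 875*x + 3750

Expanding det(x·I − A) (e.g. by cofactor expansion or by noting that A is similar to its Jordan form J, which has the same characteristic polynomial as A) gives
  χ_A(x) = x^5 + 4*x^4 - 60*x^3 - 250*x^2 + 875*x + 3750
which factors as (x - 6)*(x - 5)*(x + 5)^3. The eigenvalues (with algebraic multiplicities) are λ = -5 with multiplicity 3, λ = 5 with multiplicity 1, λ = 6 with multiplicity 1.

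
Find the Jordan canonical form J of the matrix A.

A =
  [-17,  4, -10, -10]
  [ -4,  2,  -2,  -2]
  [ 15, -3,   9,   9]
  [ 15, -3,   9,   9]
J_2(0) ⊕ J_1(0) ⊕ J_1(3)

The characteristic polynomial is
  det(x·I − A) = x^4 - 3*x^3 = x^3*(x - 3)

Eigenvalues and multiplicities (the geometric multiplicity of λ is n − rank(A − λI), which equals the number of Jordan blocks for λ):
  λ = 0: algebraic multiplicity = 3, geometric multiplicity = 2
  λ = 3: algebraic multiplicity = 1, geometric multiplicity = 1

Determining the block sizes for each eigenvalue:
  λ = 0: 2 blocks summing to 3 forces exactly one block of size 2 and the rest size 1 → block sizes [2, 1]
  λ = 3: one block (gm = 1), so the single block has size am = 1 → block sizes [1]

Assembling the blocks gives a Jordan form
J =
  [0, 1, 0, 0]
  [0, 0, 0, 0]
  [0, 0, 0, 0]
  [0, 0, 0, 3]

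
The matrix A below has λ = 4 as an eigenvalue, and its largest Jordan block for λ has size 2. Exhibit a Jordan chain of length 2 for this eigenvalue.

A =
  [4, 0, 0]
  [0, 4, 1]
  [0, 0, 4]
A Jordan chain for λ = 4 of length 2:
v_1 = (0, 1, 0)ᵀ
v_2 = (0, 0, 1)ᵀ

Let N = A − (4)·I. We want v_2 with N^2 v_2 = 0 but N^1 v_2 ≠ 0; then v_{j-1} := N · v_j for j = 2, …, 2.

Pick v_2 = (0, 0, 1)ᵀ.
Then v_1 = N · v_2 = (0, 1, 0)ᵀ.

Sanity check: (A − (4)·I) v_1 = (0, 0, 0)ᵀ = 0. ✓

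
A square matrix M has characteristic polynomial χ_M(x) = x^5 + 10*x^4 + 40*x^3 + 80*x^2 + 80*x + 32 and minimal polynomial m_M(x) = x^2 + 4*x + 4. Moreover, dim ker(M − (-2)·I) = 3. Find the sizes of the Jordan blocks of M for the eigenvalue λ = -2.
Block sizes for λ = -2: [2, 2, 1]

Step 1 — from the characteristic polynomial, algebraic multiplicity of λ = -2 is 5. From dim ker(M − (-2)·I) = 3, there are exactly 3 Jordan blocks for λ = -2.
Step 2 — from the minimal polynomial, the factor (x + 2)^2 tells us the largest block for λ = -2 has size 2.
Step 3 — with total size 5, 3 blocks, and largest block 2, the block sizes (in nonincreasing order) are [2, 2, 1].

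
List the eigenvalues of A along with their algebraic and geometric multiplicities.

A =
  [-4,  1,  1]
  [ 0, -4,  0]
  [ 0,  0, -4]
λ = -4: alg = 3, geom = 2

Step 1 — factor the characteristic polynomial to read off the algebraic multiplicities:
  χ_A(x) = (x + 4)^3

Step 2 — compute geometric multiplicities via the rank-nullity identity g(λ) = n − rank(A − λI):
  rank(A − (-4)·I) = 1, so dim ker(A − (-4)·I) = n − 1 = 2

Summary:
  λ = -4: algebraic multiplicity = 3, geometric multiplicity = 2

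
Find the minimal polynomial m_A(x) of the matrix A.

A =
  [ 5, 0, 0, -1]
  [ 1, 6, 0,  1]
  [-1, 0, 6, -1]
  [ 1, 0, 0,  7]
x^2 - 12*x + 36

The characteristic polynomial is χ_A(x) = (x - 6)^4, so the eigenvalues are known. The minimal polynomial is
  m_A(x) = Π_λ (x − λ)^{k_λ}
where k_λ is the size of the *largest* Jordan block for λ (equivalently, the smallest k with (A − λI)^k v = 0 for every generalised eigenvector v of λ).

  λ = 6: largest Jordan block has size 2, contributing (x − 6)^2

So m_A(x) = (x - 6)^2 = x^2 - 12*x + 36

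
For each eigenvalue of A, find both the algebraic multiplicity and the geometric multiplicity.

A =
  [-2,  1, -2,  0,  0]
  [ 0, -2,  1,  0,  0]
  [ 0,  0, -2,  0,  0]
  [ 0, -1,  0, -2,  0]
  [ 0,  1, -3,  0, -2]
λ = -2: alg = 5, geom = 3

Step 1 — factor the characteristic polynomial to read off the algebraic multiplicities:
  χ_A(x) = (x + 2)^5

Step 2 — compute geometric multiplicities via the rank-nullity identity g(λ) = n − rank(A − λI):
  rank(A − (-2)·I) = 2, so dim ker(A − (-2)·I) = n − 2 = 3

Summary:
  λ = -2: algebraic multiplicity = 5, geometric multiplicity = 3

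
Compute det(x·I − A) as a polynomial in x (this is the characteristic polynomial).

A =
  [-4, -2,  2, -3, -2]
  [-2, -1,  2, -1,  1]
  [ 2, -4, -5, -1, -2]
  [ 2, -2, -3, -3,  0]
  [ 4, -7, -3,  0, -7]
x^5 + 20*x^4 + 160*x^3 + 640*x^2 + 1280*x + 1024

Expanding det(x·I − A) (e.g. by cofactor expansion or by noting that A is similar to its Jordan form J, which has the same characteristic polynomial as A) gives
  χ_A(x) = x^5 + 20*x^4 + 160*x^3 + 640*x^2 + 1280*x + 1024
which factors as (x + 4)^5. The eigenvalues (with algebraic multiplicities) are λ = -4 with multiplicity 5.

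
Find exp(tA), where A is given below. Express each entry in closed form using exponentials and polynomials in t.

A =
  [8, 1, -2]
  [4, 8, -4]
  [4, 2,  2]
e^{tA} =
  [2*t*exp(6*t) + exp(6*t), t*exp(6*t), -2*t*exp(6*t)]
  [4*t*exp(6*t), 2*t*exp(6*t) + exp(6*t), -4*t*exp(6*t)]
  [4*t*exp(6*t), 2*t*exp(6*t), -4*t*exp(6*t) + exp(6*t)]

Strategy: write A = P · J · P⁻¹ where J is a Jordan canonical form, so e^{tA} = P · e^{tJ} · P⁻¹, and e^{tJ} can be computed block-by-block.

A has Jordan form
J =
  [6, 1, 0]
  [0, 6, 0]
  [0, 0, 6]
(up to reordering of blocks).

Per-block formulas:
  For a 2×2 Jordan block J_2(6): exp(t · J_2(6)) = e^(6t)·(I + t·N), where N is the 2×2 nilpotent shift.
  For a 1×1 block at λ = 6: exp(t · [6]) = [e^(6t)].

After assembling e^{tJ} and conjugating by P, we get:

e^{tA} =
  [2*t*exp(6*t) + exp(6*t), t*exp(6*t), -2*t*exp(6*t)]
  [4*t*exp(6*t), 2*t*exp(6*t) + exp(6*t), -4*t*exp(6*t)]
  [4*t*exp(6*t), 2*t*exp(6*t), -4*t*exp(6*t) + exp(6*t)]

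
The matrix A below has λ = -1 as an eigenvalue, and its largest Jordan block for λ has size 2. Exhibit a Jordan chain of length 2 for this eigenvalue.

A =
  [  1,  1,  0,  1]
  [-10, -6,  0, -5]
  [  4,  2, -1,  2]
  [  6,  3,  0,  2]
A Jordan chain for λ = -1 of length 2:
v_1 = (2, -10, 4, 6)ᵀ
v_2 = (1, 0, 0, 0)ᵀ

Let N = A − (-1)·I. We want v_2 with N^2 v_2 = 0 but N^1 v_2 ≠ 0; then v_{j-1} := N · v_j for j = 2, …, 2.

Pick v_2 = (1, 0, 0, 0)ᵀ.
Then v_1 = N · v_2 = (2, -10, 4, 6)ᵀ.

Sanity check: (A − (-1)·I) v_1 = (0, 0, 0, 0)ᵀ = 0. ✓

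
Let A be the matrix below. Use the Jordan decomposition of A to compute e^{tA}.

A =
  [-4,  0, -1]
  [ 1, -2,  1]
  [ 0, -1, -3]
e^{tA} =
  [t^2*exp(-3*t)/2 - t*exp(-3*t) + exp(-3*t), t^2*exp(-3*t)/2, t^2*exp(-3*t)/2 - t*exp(-3*t)]
  [t*exp(-3*t), t*exp(-3*t) + exp(-3*t), t*exp(-3*t)]
  [-t^2*exp(-3*t)/2, -t^2*exp(-3*t)/2 - t*exp(-3*t), -t^2*exp(-3*t)/2 + exp(-3*t)]

Strategy: write A = P · J · P⁻¹ where J is a Jordan canonical form, so e^{tA} = P · e^{tJ} · P⁻¹, and e^{tJ} can be computed block-by-block.

A has Jordan form
J =
  [-3,  1,  0]
  [ 0, -3,  1]
  [ 0,  0, -3]
(up to reordering of blocks).

Per-block formulas:
  For a 3×3 Jordan block J_3(-3): exp(t · J_3(-3)) = e^(-3t)·(I + t·N + (t^2/2)·N^2), where N is the 3×3 nilpotent shift.

After assembling e^{tJ} and conjugating by P, we get:

e^{tA} =
  [t^2*exp(-3*t)/2 - t*exp(-3*t) + exp(-3*t), t^2*exp(-3*t)/2, t^2*exp(-3*t)/2 - t*exp(-3*t)]
  [t*exp(-3*t), t*exp(-3*t) + exp(-3*t), t*exp(-3*t)]
  [-t^2*exp(-3*t)/2, -t^2*exp(-3*t)/2 - t*exp(-3*t), -t^2*exp(-3*t)/2 + exp(-3*t)]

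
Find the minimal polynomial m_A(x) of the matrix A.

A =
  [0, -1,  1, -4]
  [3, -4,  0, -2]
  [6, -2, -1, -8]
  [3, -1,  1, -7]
x^3 + 9*x^2 + 27*x + 27

The characteristic polynomial is χ_A(x) = (x + 3)^4, so the eigenvalues are known. The minimal polynomial is
  m_A(x) = Π_λ (x − λ)^{k_λ}
where k_λ is the size of the *largest* Jordan block for λ (equivalently, the smallest k with (A − λI)^k v = 0 for every generalised eigenvector v of λ).

  λ = -3: largest Jordan block has size 3, contributing (x + 3)^3

So m_A(x) = (x + 3)^3 = x^3 + 9*x^2 + 27*x + 27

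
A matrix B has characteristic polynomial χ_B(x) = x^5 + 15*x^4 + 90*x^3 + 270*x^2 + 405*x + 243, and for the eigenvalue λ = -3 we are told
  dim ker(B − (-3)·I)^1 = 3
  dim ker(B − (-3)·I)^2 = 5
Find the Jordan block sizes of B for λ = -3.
Block sizes for λ = -3: [2, 2, 1]

From the dimensions of kernels of powers, the number of Jordan blocks of size at least j is d_j − d_{j−1} where d_j = dim ker(N^j) (with d_0 = 0). Computing the differences gives [3, 2].
The number of blocks of size exactly k is (#blocks of size ≥ k) − (#blocks of size ≥ k + 1), so the partition is: 1 block(s) of size 1, 2 block(s) of size 2.
In nonincreasing order the block sizes are [2, 2, 1].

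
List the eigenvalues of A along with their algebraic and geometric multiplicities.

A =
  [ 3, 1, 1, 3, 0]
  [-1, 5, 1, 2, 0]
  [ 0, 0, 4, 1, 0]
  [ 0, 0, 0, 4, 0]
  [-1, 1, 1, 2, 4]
λ = 4: alg = 5, geom = 3

Step 1 — factor the characteristic polynomial to read off the algebraic multiplicities:
  χ_A(x) = (x - 4)^5

Step 2 — compute geometric multiplicities via the rank-nullity identity g(λ) = n − rank(A − λI):
  rank(A − (4)·I) = 2, so dim ker(A − (4)·I) = n − 2 = 3

Summary:
  λ = 4: algebraic multiplicity = 5, geometric multiplicity = 3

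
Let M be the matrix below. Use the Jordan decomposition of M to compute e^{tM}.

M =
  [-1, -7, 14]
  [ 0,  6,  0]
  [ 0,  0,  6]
e^{tM} =
  [exp(-t), -exp(6*t) + exp(-t), 2*exp(6*t) - 2*exp(-t)]
  [0, exp(6*t), 0]
  [0, 0, exp(6*t)]

Strategy: write M = P · J · P⁻¹ where J is a Jordan canonical form, so e^{tM} = P · e^{tJ} · P⁻¹, and e^{tJ} can be computed block-by-block.

M has Jordan form
J =
  [-1, 0, 0]
  [ 0, 6, 0]
  [ 0, 0, 6]
(up to reordering of blocks).

Per-block formulas:
  For a 1×1 block at λ = -1: exp(t · [-1]) = [e^(-1t)].
  For a 1×1 block at λ = 6: exp(t · [6]) = [e^(6t)].

After assembling e^{tJ} and conjugating by P, we get:

e^{tM} =
  [exp(-t), -exp(6*t) + exp(-t), 2*exp(6*t) - 2*exp(-t)]
  [0, exp(6*t), 0]
  [0, 0, exp(6*t)]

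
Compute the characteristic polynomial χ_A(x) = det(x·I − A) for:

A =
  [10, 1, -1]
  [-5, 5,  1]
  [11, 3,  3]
x^3 - 18*x^2 + 108*x - 216

Expanding det(x·I − A) (e.g. by cofactor expansion or by noting that A is similar to its Jordan form J, which has the same characteristic polynomial as A) gives
  χ_A(x) = x^3 - 18*x^2 + 108*x - 216
which factors as (x - 6)^3. The eigenvalues (with algebraic multiplicities) are λ = 6 with multiplicity 3.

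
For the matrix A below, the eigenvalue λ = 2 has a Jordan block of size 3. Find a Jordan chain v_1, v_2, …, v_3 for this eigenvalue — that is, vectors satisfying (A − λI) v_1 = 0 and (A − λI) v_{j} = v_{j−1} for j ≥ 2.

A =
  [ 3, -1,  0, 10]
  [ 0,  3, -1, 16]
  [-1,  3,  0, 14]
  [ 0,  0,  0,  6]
A Jordan chain for λ = 2 of length 3:
v_1 = (1, 1, 1, 0)ᵀ
v_2 = (1, 0, -1, 0)ᵀ
v_3 = (1, 0, 0, 0)ᵀ

Let N = A − (2)·I. We want v_3 with N^3 v_3 = 0 but N^2 v_3 ≠ 0; then v_{j-1} := N · v_j for j = 3, …, 2.

Pick v_3 = (1, 0, 0, 0)ᵀ.
Then v_2 = N · v_3 = (1, 0, -1, 0)ᵀ.
Then v_1 = N · v_2 = (1, 1, 1, 0)ᵀ.

Sanity check: (A − (2)·I) v_1 = (0, 0, 0, 0)ᵀ = 0. ✓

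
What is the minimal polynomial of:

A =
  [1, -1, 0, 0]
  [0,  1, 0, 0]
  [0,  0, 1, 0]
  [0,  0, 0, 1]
x^2 - 2*x + 1

The characteristic polynomial is χ_A(x) = (x - 1)^4, so the eigenvalues are known. The minimal polynomial is
  m_A(x) = Π_λ (x − λ)^{k_λ}
where k_λ is the size of the *largest* Jordan block for λ (equivalently, the smallest k with (A − λI)^k v = 0 for every generalised eigenvector v of λ).

  λ = 1: largest Jordan block has size 2, contributing (x − 1)^2

So m_A(x) = (x - 1)^2 = x^2 - 2*x + 1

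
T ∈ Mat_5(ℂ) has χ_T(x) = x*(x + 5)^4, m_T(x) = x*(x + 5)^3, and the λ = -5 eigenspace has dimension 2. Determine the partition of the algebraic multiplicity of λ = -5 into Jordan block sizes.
Block sizes for λ = -5: [3, 1]

Step 1 — from the characteristic polynomial, algebraic multiplicity of λ = -5 is 4. From dim ker(T − (-5)·I) = 2, there are exactly 2 Jordan blocks for λ = -5.
Step 2 — from the minimal polynomial, the factor (x + 5)^3 tells us the largest block for λ = -5 has size 3.
Step 3 — with total size 4, 2 blocks, and largest block 3, the block sizes (in nonincreasing order) are [3, 1].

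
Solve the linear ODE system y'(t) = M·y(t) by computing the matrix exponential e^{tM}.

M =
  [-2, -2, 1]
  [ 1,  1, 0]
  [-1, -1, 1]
e^{tM} =
  [t^2/2 - 2*t + 1, t^2/2 - 2*t, -t^2/2 + t]
  [-t^2/2 + t, -t^2/2 + t + 1, t^2/2]
  [-t, -t, t + 1]

Strategy: write M = P · J · P⁻¹ where J is a Jordan canonical form, so e^{tM} = P · e^{tJ} · P⁻¹, and e^{tJ} can be computed block-by-block.

M has Jordan form
J =
  [0, 1, 0]
  [0, 0, 1]
  [0, 0, 0]
(up to reordering of blocks).

Per-block formulas:
  For a 3×3 Jordan block J_3(0): exp(t · J_3(0)) = e^(0t)·(I + t·N + (t^2/2)·N^2), where N is the 3×3 nilpotent shift.

After assembling e^{tJ} and conjugating by P, we get:

e^{tM} =
  [t^2/2 - 2*t + 1, t^2/2 - 2*t, -t^2/2 + t]
  [-t^2/2 + t, -t^2/2 + t + 1, t^2/2]
  [-t, -t, t + 1]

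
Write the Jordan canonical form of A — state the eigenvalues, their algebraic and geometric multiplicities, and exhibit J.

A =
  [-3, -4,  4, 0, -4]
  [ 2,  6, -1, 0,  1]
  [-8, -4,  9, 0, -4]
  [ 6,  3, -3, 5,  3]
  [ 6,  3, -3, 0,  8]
J_2(5) ⊕ J_1(5) ⊕ J_1(5) ⊕ J_1(5)

The characteristic polynomial is
  det(x·I − A) = x^5 - 25*x^4 + 250*x^3 - 1250*x^2 + 3125*x - 3125 = (x - 5)^5

Eigenvalues and multiplicities (the geometric multiplicity of λ is n − rank(A − λI), which equals the number of Jordan blocks for λ):
  λ = 5: algebraic multiplicity = 5, geometric multiplicity = 4

Determining the block sizes for each eigenvalue:
  λ = 5: 4 blocks summing to 5 forces exactly one block of size 2 and the rest size 1 → block sizes [2, 1, 1, 1]

Assembling the blocks gives a Jordan form
J =
  [5, 1, 0, 0, 0]
  [0, 5, 0, 0, 0]
  [0, 0, 5, 0, 0]
  [0, 0, 0, 5, 0]
  [0, 0, 0, 0, 5]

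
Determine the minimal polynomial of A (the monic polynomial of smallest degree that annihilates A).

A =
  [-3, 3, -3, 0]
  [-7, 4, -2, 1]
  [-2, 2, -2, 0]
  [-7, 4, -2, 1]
x^3

The characteristic polynomial is χ_A(x) = x^4, so the eigenvalues are known. The minimal polynomial is
  m_A(x) = Π_λ (x − λ)^{k_λ}
where k_λ is the size of the *largest* Jordan block for λ (equivalently, the smallest k with (A − λI)^k v = 0 for every generalised eigenvector v of λ).

  λ = 0: largest Jordan block has size 3, contributing (x − 0)^3

So m_A(x) = x^3 = x^3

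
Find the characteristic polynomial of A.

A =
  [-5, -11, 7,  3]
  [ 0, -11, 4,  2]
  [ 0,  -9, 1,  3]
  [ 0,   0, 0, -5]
x^4 + 20*x^3 + 150*x^2 + 500*x + 625

Expanding det(x·I − A) (e.g. by cofactor expansion or by noting that A is similar to its Jordan form J, which has the same characteristic polynomial as A) gives
  χ_A(x) = x^4 + 20*x^3 + 150*x^2 + 500*x + 625
which factors as (x + 5)^4. The eigenvalues (with algebraic multiplicities) are λ = -5 with multiplicity 4.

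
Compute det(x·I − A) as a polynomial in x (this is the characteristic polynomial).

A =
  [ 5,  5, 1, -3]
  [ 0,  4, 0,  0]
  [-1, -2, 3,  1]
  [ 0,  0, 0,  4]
x^4 - 16*x^3 + 96*x^2 - 256*x + 256

Expanding det(x·I − A) (e.g. by cofactor expansion or by noting that A is similar to its Jordan form J, which has the same characteristic polynomial as A) gives
  χ_A(x) = x^4 - 16*x^3 + 96*x^2 - 256*x + 256
which factors as (x - 4)^4. The eigenvalues (with algebraic multiplicities) are λ = 4 with multiplicity 4.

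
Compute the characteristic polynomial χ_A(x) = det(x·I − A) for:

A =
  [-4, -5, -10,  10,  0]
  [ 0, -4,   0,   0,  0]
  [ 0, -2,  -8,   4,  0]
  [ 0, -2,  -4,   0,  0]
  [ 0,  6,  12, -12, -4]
x^5 + 20*x^4 + 160*x^3 + 640*x^2 + 1280*x + 1024

Expanding det(x·I − A) (e.g. by cofactor expansion or by noting that A is similar to its Jordan form J, which has the same characteristic polynomial as A) gives
  χ_A(x) = x^5 + 20*x^4 + 160*x^3 + 640*x^2 + 1280*x + 1024
which factors as (x + 4)^5. The eigenvalues (with algebraic multiplicities) are λ = -4 with multiplicity 5.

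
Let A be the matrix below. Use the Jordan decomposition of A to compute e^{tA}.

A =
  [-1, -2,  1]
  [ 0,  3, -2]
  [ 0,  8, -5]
e^{tA} =
  [exp(-t), -2*t*exp(-t), t*exp(-t)]
  [0, 4*t*exp(-t) + exp(-t), -2*t*exp(-t)]
  [0, 8*t*exp(-t), -4*t*exp(-t) + exp(-t)]

Strategy: write A = P · J · P⁻¹ where J is a Jordan canonical form, so e^{tA} = P · e^{tJ} · P⁻¹, and e^{tJ} can be computed block-by-block.

A has Jordan form
J =
  [-1,  1,  0]
  [ 0, -1,  0]
  [ 0,  0, -1]
(up to reordering of blocks).

Per-block formulas:
  For a 2×2 Jordan block J_2(-1): exp(t · J_2(-1)) = e^(-1t)·(I + t·N), where N is the 2×2 nilpotent shift.
  For a 1×1 block at λ = -1: exp(t · [-1]) = [e^(-1t)].

After assembling e^{tJ} and conjugating by P, we get:

e^{tA} =
  [exp(-t), -2*t*exp(-t), t*exp(-t)]
  [0, 4*t*exp(-t) + exp(-t), -2*t*exp(-t)]
  [0, 8*t*exp(-t), -4*t*exp(-t) + exp(-t)]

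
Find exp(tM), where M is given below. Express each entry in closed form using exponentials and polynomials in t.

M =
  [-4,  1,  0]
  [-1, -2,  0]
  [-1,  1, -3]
e^{tM} =
  [-t*exp(-3*t) + exp(-3*t), t*exp(-3*t), 0]
  [-t*exp(-3*t), t*exp(-3*t) + exp(-3*t), 0]
  [-t*exp(-3*t), t*exp(-3*t), exp(-3*t)]

Strategy: write M = P · J · P⁻¹ where J is a Jordan canonical form, so e^{tM} = P · e^{tJ} · P⁻¹, and e^{tJ} can be computed block-by-block.

M has Jordan form
J =
  [-3,  1,  0]
  [ 0, -3,  0]
  [ 0,  0, -3]
(up to reordering of blocks).

Per-block formulas:
  For a 2×2 Jordan block J_2(-3): exp(t · J_2(-3)) = e^(-3t)·(I + t·N), where N is the 2×2 nilpotent shift.
  For a 1×1 block at λ = -3: exp(t · [-3]) = [e^(-3t)].

After assembling e^{tJ} and conjugating by P, we get:

e^{tM} =
  [-t*exp(-3*t) + exp(-3*t), t*exp(-3*t), 0]
  [-t*exp(-3*t), t*exp(-3*t) + exp(-3*t), 0]
  [-t*exp(-3*t), t*exp(-3*t), exp(-3*t)]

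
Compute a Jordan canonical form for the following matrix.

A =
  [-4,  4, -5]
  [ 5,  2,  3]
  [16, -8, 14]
J_3(4)

The characteristic polynomial is
  det(x·I − A) = x^3 - 12*x^2 + 48*x - 64 = (x - 4)^3

Eigenvalues and multiplicities (the geometric multiplicity of λ is n − rank(A − λI), which equals the number of Jordan blocks for λ):
  λ = 4: algebraic multiplicity = 3, geometric multiplicity = 1

Determining the block sizes for each eigenvalue:
  λ = 4: one block (gm = 1), so the single block has size am = 3 → block sizes [3]

Assembling the blocks gives a Jordan form
J =
  [4, 1, 0]
  [0, 4, 1]
  [0, 0, 4]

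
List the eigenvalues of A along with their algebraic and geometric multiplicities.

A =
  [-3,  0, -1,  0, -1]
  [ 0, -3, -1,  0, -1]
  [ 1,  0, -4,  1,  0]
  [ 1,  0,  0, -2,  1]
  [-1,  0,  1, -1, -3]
λ = -3: alg = 5, geom = 3

Step 1 — factor the characteristic polynomial to read off the algebraic multiplicities:
  χ_A(x) = (x + 3)^5

Step 2 — compute geometric multiplicities via the rank-nullity identity g(λ) = n − rank(A − λI):
  rank(A − (-3)·I) = 2, so dim ker(A − (-3)·I) = n − 2 = 3

Summary:
  λ = -3: algebraic multiplicity = 5, geometric multiplicity = 3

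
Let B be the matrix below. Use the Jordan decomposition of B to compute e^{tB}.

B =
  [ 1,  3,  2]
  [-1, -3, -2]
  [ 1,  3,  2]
e^{tB} =
  [t + 1, 3*t, 2*t]
  [-t, 1 - 3*t, -2*t]
  [t, 3*t, 2*t + 1]

Strategy: write B = P · J · P⁻¹ where J is a Jordan canonical form, so e^{tB} = P · e^{tJ} · P⁻¹, and e^{tJ} can be computed block-by-block.

B has Jordan form
J =
  [0, 1, 0]
  [0, 0, 0]
  [0, 0, 0]
(up to reordering of blocks).

Per-block formulas:
  For a 2×2 Jordan block J_2(0): exp(t · J_2(0)) = e^(0t)·(I + t·N), where N is the 2×2 nilpotent shift.
  For a 1×1 block at λ = 0: exp(t · [0]) = [e^(0t)].

After assembling e^{tJ} and conjugating by P, we get:

e^{tB} =
  [t + 1, 3*t, 2*t]
  [-t, 1 - 3*t, -2*t]
  [t, 3*t, 2*t + 1]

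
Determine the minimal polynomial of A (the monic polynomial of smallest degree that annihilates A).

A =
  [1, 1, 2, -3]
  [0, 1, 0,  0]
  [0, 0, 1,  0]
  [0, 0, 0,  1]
x^2 - 2*x + 1

The characteristic polynomial is χ_A(x) = (x - 1)^4, so the eigenvalues are known. The minimal polynomial is
  m_A(x) = Π_λ (x − λ)^{k_λ}
where k_λ is the size of the *largest* Jordan block for λ (equivalently, the smallest k with (A − λI)^k v = 0 for every generalised eigenvector v of λ).

  λ = 1: largest Jordan block has size 2, contributing (x − 1)^2

So m_A(x) = (x - 1)^2 = x^2 - 2*x + 1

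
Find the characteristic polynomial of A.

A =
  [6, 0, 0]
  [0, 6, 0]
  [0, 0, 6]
x^3 - 18*x^2 + 108*x - 216

Expanding det(x·I − A) (e.g. by cofactor expansion or by noting that A is similar to its Jordan form J, which has the same characteristic polynomial as A) gives
  χ_A(x) = x^3 - 18*x^2 + 108*x - 216
which factors as (x - 6)^3. The eigenvalues (with algebraic multiplicities) are λ = 6 with multiplicity 3.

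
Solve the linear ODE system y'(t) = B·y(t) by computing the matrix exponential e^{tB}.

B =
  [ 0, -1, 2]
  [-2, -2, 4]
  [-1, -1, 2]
e^{tB} =
  [1, -t, 2*t]
  [-2*t, t^2 - 2*t + 1, -2*t^2 + 4*t]
  [-t, t^2/2 - t, -t^2 + 2*t + 1]

Strategy: write B = P · J · P⁻¹ where J is a Jordan canonical form, so e^{tB} = P · e^{tJ} · P⁻¹, and e^{tJ} can be computed block-by-block.

B has Jordan form
J =
  [0, 1, 0]
  [0, 0, 1]
  [0, 0, 0]
(up to reordering of blocks).

Per-block formulas:
  For a 3×3 Jordan block J_3(0): exp(t · J_3(0)) = e^(0t)·(I + t·N + (t^2/2)·N^2), where N is the 3×3 nilpotent shift.

After assembling e^{tJ} and conjugating by P, we get:

e^{tB} =
  [1, -t, 2*t]
  [-2*t, t^2 - 2*t + 1, -2*t^2 + 4*t]
  [-t, t^2/2 - t, -t^2 + 2*t + 1]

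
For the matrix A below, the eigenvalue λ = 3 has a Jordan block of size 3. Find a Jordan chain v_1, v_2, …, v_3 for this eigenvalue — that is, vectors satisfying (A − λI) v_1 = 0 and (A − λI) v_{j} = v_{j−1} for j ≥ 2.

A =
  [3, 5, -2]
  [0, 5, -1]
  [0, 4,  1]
A Jordan chain for λ = 3 of length 3:
v_1 = (2, 0, 0)ᵀ
v_2 = (5, 2, 4)ᵀ
v_3 = (0, 1, 0)ᵀ

Let N = A − (3)·I. We want v_3 with N^3 v_3 = 0 but N^2 v_3 ≠ 0; then v_{j-1} := N · v_j for j = 3, …, 2.

Pick v_3 = (0, 1, 0)ᵀ.
Then v_2 = N · v_3 = (5, 2, 4)ᵀ.
Then v_1 = N · v_2 = (2, 0, 0)ᵀ.

Sanity check: (A − (3)·I) v_1 = (0, 0, 0)ᵀ = 0. ✓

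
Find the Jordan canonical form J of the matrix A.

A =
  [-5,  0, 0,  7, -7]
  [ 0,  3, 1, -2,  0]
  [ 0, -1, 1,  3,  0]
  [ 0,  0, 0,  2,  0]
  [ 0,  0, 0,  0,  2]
J_1(-5) ⊕ J_3(2) ⊕ J_1(2)

The characteristic polynomial is
  det(x·I − A) = x^5 - 3*x^4 - 16*x^3 + 88*x^2 - 144*x + 80 = (x - 2)^4*(x + 5)

Eigenvalues and multiplicities (the geometric multiplicity of λ is n − rank(A − λI), which equals the number of Jordan blocks for λ):
  λ = -5: algebraic multiplicity = 1, geometric multiplicity = 1
  λ = 2: algebraic multiplicity = 4, geometric multiplicity = 2

Determining the block sizes for each eigenvalue:
  λ = -5: one block (gm = 1), so the single block has size am = 1 → block sizes [1]
  λ = 2: with am = 4 and gm = 2, the partition is not yet determined (e.g. several partitions of 4 into 2 parts exist). Let N = A − (2)·I. Computing rank(N^1) = 3, rank(N^2) = 2, rank(N^3) = 1; the number of blocks of size ≥ j is rank(N^{j−1}) − rank(N^j), giving [2, 1, 1]. So we have 1 block(s) of size 3, 1 block(s) of size 1 → block sizes [3, 1]

Assembling the blocks gives a Jordan form
J =
  [-5, 0, 0, 0, 0]
  [ 0, 2, 1, 0, 0]
  [ 0, 0, 2, 1, 0]
  [ 0, 0, 0, 2, 0]
  [ 0, 0, 0, 0, 2]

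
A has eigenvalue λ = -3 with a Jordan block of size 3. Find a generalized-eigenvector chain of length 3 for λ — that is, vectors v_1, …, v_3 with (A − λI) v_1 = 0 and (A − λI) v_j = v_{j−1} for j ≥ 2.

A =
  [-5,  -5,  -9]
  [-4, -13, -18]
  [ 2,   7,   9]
A Jordan chain for λ = -3 of length 3:
v_1 = (6, 12, -8)ᵀ
v_2 = (-2, -4, 2)ᵀ
v_3 = (1, 0, 0)ᵀ

Let N = A − (-3)·I. We want v_3 with N^3 v_3 = 0 but N^2 v_3 ≠ 0; then v_{j-1} := N · v_j for j = 3, …, 2.

Pick v_3 = (1, 0, 0)ᵀ.
Then v_2 = N · v_3 = (-2, -4, 2)ᵀ.
Then v_1 = N · v_2 = (6, 12, -8)ᵀ.

Sanity check: (A − (-3)·I) v_1 = (0, 0, 0)ᵀ = 0. ✓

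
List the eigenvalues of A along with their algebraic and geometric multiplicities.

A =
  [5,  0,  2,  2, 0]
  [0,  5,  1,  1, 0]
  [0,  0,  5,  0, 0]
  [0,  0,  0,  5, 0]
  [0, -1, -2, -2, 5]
λ = 5: alg = 5, geom = 3

Step 1 — factor the characteristic polynomial to read off the algebraic multiplicities:
  χ_A(x) = (x - 5)^5

Step 2 — compute geometric multiplicities via the rank-nullity identity g(λ) = n − rank(A − λI):
  rank(A − (5)·I) = 2, so dim ker(A − (5)·I) = n − 2 = 3

Summary:
  λ = 5: algebraic multiplicity = 5, geometric multiplicity = 3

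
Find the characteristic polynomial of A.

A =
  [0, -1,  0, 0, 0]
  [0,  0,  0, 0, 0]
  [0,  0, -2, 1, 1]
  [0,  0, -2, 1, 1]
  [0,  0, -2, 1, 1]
x^5

Expanding det(x·I − A) (e.g. by cofactor expansion or by noting that A is similar to its Jordan form J, which has the same characteristic polynomial as A) gives
  χ_A(x) = x^5
which factors as x^5. The eigenvalues (with algebraic multiplicities) are λ = 0 with multiplicity 5.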